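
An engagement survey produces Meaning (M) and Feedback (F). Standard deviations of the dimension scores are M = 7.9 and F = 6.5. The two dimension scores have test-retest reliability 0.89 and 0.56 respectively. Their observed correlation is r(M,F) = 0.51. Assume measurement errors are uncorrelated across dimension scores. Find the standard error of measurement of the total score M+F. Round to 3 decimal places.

5.045

Var(total) = 104.66 + 52.377 = 157.037.
True-score variance = 79.2049 + 52.377 = 131.582, so reliability = 0.8379.
Error variance = 157.037 − 131.582 = 25.4551; SEM = √25.4551 = 5.045.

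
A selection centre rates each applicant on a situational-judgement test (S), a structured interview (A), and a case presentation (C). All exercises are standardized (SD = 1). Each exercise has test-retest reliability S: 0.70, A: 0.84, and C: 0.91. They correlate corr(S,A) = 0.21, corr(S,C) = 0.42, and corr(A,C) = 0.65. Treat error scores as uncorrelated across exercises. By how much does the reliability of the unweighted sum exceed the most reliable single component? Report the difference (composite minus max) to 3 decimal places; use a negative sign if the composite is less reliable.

Var(sum) = 3 + 2.56 = 5.56; true-score variance = 2.45 + 2.56 = 5.01; composite reliability = 0.9011.
Max component reliability = 0.9100.
Difference = 0.9011 − 0.9100 = -0.009.

-0.009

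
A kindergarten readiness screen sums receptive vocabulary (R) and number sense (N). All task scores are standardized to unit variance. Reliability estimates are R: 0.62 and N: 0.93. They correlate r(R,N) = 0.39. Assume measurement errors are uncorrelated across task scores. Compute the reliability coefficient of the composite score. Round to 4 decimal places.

Var(R+N) = 2 + 2·[0.39] = 2 + 0.78 = 2.78.
Because errors are independent across components, Cov(Tᵢ,Tⱼ) = Cov(Xᵢ,Xⱼ); the off-diagonal part of the true-score variance is the same as above.
True-score variance = [0.62 + 0.93] + 0.78 = 1.55 + 0.78 = 2.33.
Reliability = 2.33 / 2.78 = 0.8381.

0.8381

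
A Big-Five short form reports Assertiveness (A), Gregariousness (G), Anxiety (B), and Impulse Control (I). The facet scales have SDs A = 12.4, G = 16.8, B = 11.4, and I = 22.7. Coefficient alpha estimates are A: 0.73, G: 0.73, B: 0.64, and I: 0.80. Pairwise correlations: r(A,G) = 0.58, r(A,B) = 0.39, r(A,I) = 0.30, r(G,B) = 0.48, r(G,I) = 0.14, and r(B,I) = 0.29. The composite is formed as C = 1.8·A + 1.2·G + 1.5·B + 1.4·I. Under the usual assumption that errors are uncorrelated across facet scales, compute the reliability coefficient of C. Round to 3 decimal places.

0.871

Var(C) = 1.8²·12.4² + 1.2²·16.8² + 1.5²·11.4² + 1.4²·22.7² + 2·[2.16·12.4·16.8·0.58 + 2.7·12.4·11.4·0.39 + 2.52·12.4·22.7·0.30 + 1.8·16.8·11.4·0.48 + 1.68·16.8·22.7·0.14 + 2.1·11.4·22.7·0.29] = 2206.99 + 2070.8 = 4277.79.
Under uncorrelated errors the observed covariances equal the true-score covariances, so only the own-variance terms attenuate.
True-score variance = [1.8²·12.4²·0.73 + 1.2²·16.8²·0.73 + 1.5²·11.4²·0.64 + 1.4²·22.7²·0.80] + 2070.8 = 1655.48 + 2070.8 = 3726.28.
Reliability = 3726.28 / 4277.79 = 0.871.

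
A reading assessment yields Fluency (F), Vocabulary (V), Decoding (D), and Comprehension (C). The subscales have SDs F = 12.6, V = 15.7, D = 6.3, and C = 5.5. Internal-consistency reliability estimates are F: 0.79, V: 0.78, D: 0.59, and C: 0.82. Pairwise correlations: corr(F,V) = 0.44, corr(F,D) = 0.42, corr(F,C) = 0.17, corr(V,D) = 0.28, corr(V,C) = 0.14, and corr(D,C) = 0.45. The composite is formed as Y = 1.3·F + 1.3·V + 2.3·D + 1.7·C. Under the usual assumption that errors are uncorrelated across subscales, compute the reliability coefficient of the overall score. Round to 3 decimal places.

0.866

Var(Y) = 1.3²·12.6² + 1.3²·15.7² + 2.3²·6.3² + 1.7²·5.5² + 2·[1.69·12.6·15.7·0.44 + 2.99·12.6·6.3·0.42 + 2.21·12.6·5.5·0.17 + 2.99·15.7·6.3·0.28 + 2.21·15.7·5.5·0.14 + 3.91·6.3·5.5·0.45] = 982.255 + 886.622 = 1868.88.
Under uncorrelated errors the observed covariances equal the true-score covariances, so only the own-variance terms attenuate.
True-score variance = [1.3²·12.6²·0.79 + 1.3²·15.7²·0.78 + 2.3²·6.3²·0.59 + 1.7²·5.5²·0.82] + 886.622 = 732.447 + 886.622 = 1619.07.
Reliability = 1619.07 / 1868.88 = 0.866.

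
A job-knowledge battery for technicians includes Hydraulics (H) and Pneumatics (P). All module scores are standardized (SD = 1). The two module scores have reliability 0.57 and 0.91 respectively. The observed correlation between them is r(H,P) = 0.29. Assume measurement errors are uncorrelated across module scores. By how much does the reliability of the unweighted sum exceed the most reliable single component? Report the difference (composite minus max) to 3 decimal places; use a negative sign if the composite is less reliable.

-0.112

Var(sum) = 2 + 0.58 = 2.58; true-score variance = 1.48 + 0.58 = 2.06; composite reliability = 0.7984.
Max component reliability = 0.9100.
Difference = 0.7984 − 0.9100 = -0.112.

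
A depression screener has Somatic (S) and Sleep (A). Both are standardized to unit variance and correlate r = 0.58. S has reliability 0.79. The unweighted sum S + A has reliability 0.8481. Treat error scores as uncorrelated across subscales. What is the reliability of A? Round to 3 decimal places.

0.730

Var(S+A) = 2 + 2·0.58 = 3.160.
True-score variance = ρ_S + ρ_A + 2·0.58, so 0.8481 = (0.79 + ρ_A + 1.16) / 3.160.
ρ_A = 0.8481·3.160 − 0.79 − 1.16 = 0.730.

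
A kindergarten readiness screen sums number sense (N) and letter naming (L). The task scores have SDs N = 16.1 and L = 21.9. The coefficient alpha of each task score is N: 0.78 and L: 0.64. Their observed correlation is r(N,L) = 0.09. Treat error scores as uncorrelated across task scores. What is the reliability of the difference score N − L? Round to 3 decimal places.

Var(N−L) = 16.1² + 21.9² − 2·16.1·21.9·0.09 = 738.82 − 63.4662 = 675.354.
With uncorrelated errors the cross-covariances are all true-score covariance, so they carry over unchanged; only the diagonal terms shrink to ρᵢσᵢ².
True-score variance = [16.1²·0.78 + 21.9²·0.64] − 63.4662 = 509.134 − 63.4662 = 445.668.
Reliability = 445.668 / 675.354 = 0.660.

0.660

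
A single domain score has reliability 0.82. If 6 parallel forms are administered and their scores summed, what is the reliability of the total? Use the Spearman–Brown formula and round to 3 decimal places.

0.965

ρ_k = kρ / (1 + (k−1)ρ) = 6·0.82 / (1 + 5·0.82) = 4.920 / 5.100 = 0.965.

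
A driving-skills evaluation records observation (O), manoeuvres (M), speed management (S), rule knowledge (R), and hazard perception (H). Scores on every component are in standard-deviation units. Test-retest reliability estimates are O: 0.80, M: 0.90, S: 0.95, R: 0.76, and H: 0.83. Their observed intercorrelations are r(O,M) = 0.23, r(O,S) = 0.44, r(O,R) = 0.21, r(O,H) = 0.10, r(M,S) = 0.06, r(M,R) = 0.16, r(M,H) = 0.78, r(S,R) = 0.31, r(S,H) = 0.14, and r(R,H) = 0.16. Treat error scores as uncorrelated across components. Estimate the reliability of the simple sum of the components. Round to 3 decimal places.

0.925

Var(O+M+S+R+H) = 5 + 2·[0.23 + 0.44 + 0.21 + 0.10 + 0.06 + 0.16 + 0.78 + 0.31 + 0.14 + 0.16] = 5 + 5.18 = 10.18.
With uncorrelated errors the cross-covariances are all true-score covariance, so they carry over unchanged; only the diagonal terms shrink to ρᵢσᵢ².
True-score variance = [0.80 + 0.90 + 0.95 + 0.76 + 0.83] + 5.18 = 4.24 + 5.18 = 9.42.
Reliability = 9.42 / 10.18 = 0.925.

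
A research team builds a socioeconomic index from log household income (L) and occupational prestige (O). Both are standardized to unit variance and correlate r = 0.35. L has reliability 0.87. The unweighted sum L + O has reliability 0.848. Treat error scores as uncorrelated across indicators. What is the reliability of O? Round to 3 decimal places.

0.720

Var(L+O) = 2 + 2·0.35 = 2.700.
True-score variance = ρ_L + ρ_O + 2·0.35, so 0.848 = (0.87 + ρ_O + 0.70) / 2.700.
ρ_O = 0.848·2.700 − 0.87 − 0.70 = 0.720.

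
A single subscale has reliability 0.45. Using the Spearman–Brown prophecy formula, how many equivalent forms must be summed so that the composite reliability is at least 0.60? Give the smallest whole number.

k ≥ ρ*(1−ρ₁)/(ρ₁(1−ρ*)) = 0.60·0.55 / (0.45·0.40) = 1.833.
Smallest integer k = 2.

2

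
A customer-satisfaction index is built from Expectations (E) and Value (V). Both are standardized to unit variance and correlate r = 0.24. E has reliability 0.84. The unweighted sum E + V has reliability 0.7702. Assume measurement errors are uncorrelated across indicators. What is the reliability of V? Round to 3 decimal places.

0.590

Var(E+V) = 2 + 2·0.24 = 2.480.
True-score variance = ρ_E + ρ_V + 2·0.24, so 0.7702 = (0.84 + ρ_V + 0.48) / 2.480.
ρ_V = 0.7702·2.480 − 0.84 − 0.48 = 0.590.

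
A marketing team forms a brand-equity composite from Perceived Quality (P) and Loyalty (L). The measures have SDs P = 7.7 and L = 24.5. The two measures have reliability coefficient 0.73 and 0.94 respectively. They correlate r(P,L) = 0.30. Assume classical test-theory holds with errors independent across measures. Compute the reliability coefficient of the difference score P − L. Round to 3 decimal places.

Var(P−L) = 7.7² + 24.5² − 2·7.7·24.5·0.30 = 659.54 − 113.19 = 546.35.
Because errors are independent across components, Cov(Tᵢ,Tⱼ) = Cov(Xᵢ,Xⱼ); the off-diagonal part of the true-score variance is the same as above.
True-score variance = [7.7²·0.73 + 24.5²·0.94] − 113.19 = 607.517 − 113.19 = 494.327.
Reliability = 494.327 / 546.35 = 0.905.

0.905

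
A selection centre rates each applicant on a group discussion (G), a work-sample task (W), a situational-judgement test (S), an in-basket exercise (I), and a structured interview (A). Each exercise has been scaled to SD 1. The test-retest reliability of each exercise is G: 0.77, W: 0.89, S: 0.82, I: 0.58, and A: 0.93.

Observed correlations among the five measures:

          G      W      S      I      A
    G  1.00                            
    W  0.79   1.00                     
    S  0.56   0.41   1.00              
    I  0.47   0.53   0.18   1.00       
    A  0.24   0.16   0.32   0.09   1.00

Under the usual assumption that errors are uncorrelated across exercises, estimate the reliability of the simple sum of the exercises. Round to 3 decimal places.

0.919

Var(G+W+S+I+A) = 5 + 2·[0.79 + 0.56 + 0.47 + 0.24 + 0.41 + 0.53 + 0.16 + 0.18 + 0.32 + 0.09] = 5 + 7.5 = 12.5.
With uncorrelated errors the cross-covariances are all true-score covariance, so they carry over unchanged; only the diagonal terms shrink to ρᵢσᵢ².
True-score variance = [0.77 + 0.89 + 0.82 + 0.58 + 0.93] + 7.5 = 3.99 + 7.5 = 11.49.
Reliability = 11.49 / 12.5 = 0.919.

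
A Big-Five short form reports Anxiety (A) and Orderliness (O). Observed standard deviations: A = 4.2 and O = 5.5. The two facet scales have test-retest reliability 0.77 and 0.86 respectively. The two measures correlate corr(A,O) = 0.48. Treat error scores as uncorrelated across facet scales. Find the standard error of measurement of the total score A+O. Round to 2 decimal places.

Var(total) = 47.89 + 22.176 = 70.066.
True-score variance = 39.5978 + 22.176 = 61.7738, so reliability = 0.8817.
Error variance = 70.066 − 61.7738 = 8.2922; SEM = √8.2922 = 2.88.

2.88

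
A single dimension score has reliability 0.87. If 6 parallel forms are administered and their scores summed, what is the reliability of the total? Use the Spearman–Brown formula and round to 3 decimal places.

ρ_k = kρ / (1 + (k−1)ρ) = 6·0.87 / (1 + 5·0.87) = 5.220 / 5.350 = 0.976.

0.976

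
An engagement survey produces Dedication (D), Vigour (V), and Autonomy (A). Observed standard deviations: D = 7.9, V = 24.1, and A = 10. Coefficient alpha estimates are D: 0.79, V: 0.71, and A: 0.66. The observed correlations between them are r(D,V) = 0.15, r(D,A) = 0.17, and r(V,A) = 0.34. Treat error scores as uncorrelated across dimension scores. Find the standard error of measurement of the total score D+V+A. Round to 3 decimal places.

Var(total) = 743.22 + 247.857 = 991.077.
True-score variance = 527.679 + 247.857 = 775.536, so reliability = 0.7825.
Error variance = 991.077 − 775.536 = 215.541; SEM = √215.541 = 14.681.

14.681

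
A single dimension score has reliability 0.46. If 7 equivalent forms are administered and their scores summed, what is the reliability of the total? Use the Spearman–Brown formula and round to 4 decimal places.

0.8564

ρ_k = kρ / (1 + (k−1)ρ) = 7·0.46 / (1 + 6·0.46) = 3.220 / 3.760 = 0.8564.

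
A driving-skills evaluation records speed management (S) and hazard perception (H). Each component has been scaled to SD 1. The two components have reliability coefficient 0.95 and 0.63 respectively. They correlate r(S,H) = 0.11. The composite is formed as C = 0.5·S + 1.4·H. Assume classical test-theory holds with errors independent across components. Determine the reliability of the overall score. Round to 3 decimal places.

0.688

Var(C) = 0.5² + 1.4² + 2·[0.7·0.11] = 2.21 + 0.154 = 2.364.
Because errors are independent across components, Cov(Tᵢ,Tⱼ) = Cov(Xᵢ,Xⱼ); the off-diagonal part of the true-score variance is the same as above.
True-score variance = [0.5²·0.95 + 1.4²·0.63] + 0.154 = 1.4723 + 0.154 = 1.6263.
Reliability = 1.6263 / 2.364 = 0.688.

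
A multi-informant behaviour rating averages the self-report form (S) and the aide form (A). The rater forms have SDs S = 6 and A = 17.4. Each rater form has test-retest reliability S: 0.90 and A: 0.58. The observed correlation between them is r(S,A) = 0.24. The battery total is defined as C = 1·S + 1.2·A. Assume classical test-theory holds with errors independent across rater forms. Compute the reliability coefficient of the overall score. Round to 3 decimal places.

Var(C) = 6² + 1.2²·17.4² + 2·[1.2·6·17.4·0.24] = 471.974 + 60.1344 = 532.109.
Because errors are independent across components, Cov(Tᵢ,Tⱼ) = Cov(Xᵢ,Xⱼ); the off-diagonal part of the true-score variance is the same as above.
True-score variance = [6²·0.90 + 1.2²·17.4²·0.58] + 60.1344 = 285.265 + 60.1344 = 345.4.
Reliability = 345.4 / 532.109 = 0.649.

0.649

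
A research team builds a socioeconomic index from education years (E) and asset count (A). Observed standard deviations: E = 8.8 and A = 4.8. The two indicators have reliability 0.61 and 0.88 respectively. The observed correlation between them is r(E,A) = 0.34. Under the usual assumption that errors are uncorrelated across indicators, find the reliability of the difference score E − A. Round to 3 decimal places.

Var(E−A) = 8.8² + 4.8² − 2·8.8·4.8·0.34 = 100.48 − 28.7232 = 71.7568.
With uncorrelated errors the cross-covariances are all true-score covariance, so they carry over unchanged; only the diagonal terms shrink to ρᵢσᵢ².
True-score variance = [8.8²·0.61 + 4.8²·0.88] − 28.7232 = 67.5136 − 28.7232 = 38.7904.
Reliability = 38.7904 / 71.7568 = 0.541.

0.541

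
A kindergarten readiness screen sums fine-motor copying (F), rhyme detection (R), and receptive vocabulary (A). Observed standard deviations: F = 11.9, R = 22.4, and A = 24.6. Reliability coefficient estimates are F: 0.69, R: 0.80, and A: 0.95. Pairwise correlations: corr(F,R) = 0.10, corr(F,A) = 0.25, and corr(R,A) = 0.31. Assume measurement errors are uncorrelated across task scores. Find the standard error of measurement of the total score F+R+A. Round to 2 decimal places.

Var(total) = 1248.53 + 541.327 = 1789.86.
True-score variance = 1074.02 + 541.327 = 1615.35, so reliability = 0.9025.
Error variance = 1789.86 − 1615.35 = 174.509; SEM = √174.509 = 13.21.

13.21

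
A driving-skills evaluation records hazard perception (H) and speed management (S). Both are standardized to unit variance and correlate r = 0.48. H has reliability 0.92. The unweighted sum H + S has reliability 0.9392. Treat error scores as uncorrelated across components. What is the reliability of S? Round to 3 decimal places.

Var(H+S) = 2 + 2·0.48 = 2.960.
True-score variance = ρ_H + ρ_S + 2·0.48, so 0.9392 = (0.92 + ρ_S + 0.96) / 2.960.
ρ_S = 0.9392·2.960 − 0.92 − 0.96 = 0.900.

0.900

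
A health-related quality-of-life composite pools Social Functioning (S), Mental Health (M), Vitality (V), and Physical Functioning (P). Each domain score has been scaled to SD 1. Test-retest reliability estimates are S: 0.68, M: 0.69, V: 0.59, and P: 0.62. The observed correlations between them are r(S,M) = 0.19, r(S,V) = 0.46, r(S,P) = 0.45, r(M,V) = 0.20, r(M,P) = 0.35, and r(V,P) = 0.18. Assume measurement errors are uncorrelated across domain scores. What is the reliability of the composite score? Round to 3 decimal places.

0.815

Var(S+M+V+P) = 4 + 2·[0.19 + 0.46 + 0.45 + 0.20 + 0.35 + 0.18] = 4 + 3.66 = 7.66.
With uncorrelated errors the cross-covariances are all true-score covariance, so they carry over unchanged; only the diagonal terms shrink to ρᵢσᵢ².
True-score variance = [0.68 + 0.69 + 0.59 + 0.62] + 3.66 = 2.58 + 3.66 = 6.24.
Reliability = 6.24 / 7.66 = 0.815.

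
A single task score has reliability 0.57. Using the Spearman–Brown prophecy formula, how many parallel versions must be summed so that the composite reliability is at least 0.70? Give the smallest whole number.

k ≥ ρ*(1−ρ₁)/(ρ₁(1−ρ*)) = 0.70·0.43 / (0.57·0.30) = 1.760.
Smallest integer k = 2.

2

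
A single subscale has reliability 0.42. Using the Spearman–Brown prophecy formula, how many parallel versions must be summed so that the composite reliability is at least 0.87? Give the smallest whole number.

k ≥ ρ*(1−ρ₁)/(ρ₁(1−ρ*)) = 0.87·0.58 / (0.42·0.13) = 9.242.
Smallest integer k = 10.

10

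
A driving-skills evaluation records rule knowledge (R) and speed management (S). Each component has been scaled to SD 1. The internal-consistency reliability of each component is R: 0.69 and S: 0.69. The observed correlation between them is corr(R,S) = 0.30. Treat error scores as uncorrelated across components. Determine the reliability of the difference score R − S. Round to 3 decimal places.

0.557

Var(R−S) = 1 + 1 − 2·0.30 = 2 − 0.6 = 1.4.
Under uncorrelated errors the observed covariances equal the true-score covariances, so only the own-variance terms attenuate.
True-score variance = [0.69 + 0.69] − 0.6 = 1.38 − 0.6 = 0.78.
Reliability = 0.78 / 1.4 = 0.557.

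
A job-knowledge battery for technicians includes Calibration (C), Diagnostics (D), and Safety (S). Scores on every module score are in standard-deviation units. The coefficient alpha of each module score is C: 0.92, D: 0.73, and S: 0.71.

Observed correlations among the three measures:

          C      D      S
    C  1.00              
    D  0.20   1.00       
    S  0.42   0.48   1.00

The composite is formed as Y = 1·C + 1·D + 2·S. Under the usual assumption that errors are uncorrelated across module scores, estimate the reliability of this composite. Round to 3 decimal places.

0.849

Var(Y) = 1 + 1 + 2² + 2·[0.20 + 2·0.42 + 2·0.48] = 6 + 4 = 10.
Because errors are independent across components, Cov(Tᵢ,Tⱼ) = Cov(Xᵢ,Xⱼ); the off-diagonal part of the true-score variance is the same as above.
True-score variance = [0.92 + 0.73 + 2²·0.71] + 4 = 4.49 + 4 = 8.49.
Reliability = 8.49 / 10 = 0.849.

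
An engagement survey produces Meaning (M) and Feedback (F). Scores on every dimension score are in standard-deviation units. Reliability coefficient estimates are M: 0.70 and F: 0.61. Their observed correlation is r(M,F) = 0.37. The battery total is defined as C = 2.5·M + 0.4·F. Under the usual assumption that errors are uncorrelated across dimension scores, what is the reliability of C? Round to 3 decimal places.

0.729

Var(C) = 2.5² + 0.4² + 2·[0.37] = 6.41 + 0.74 = 7.15.
Because errors are independent across components, Cov(Tᵢ,Tⱼ) = Cov(Xᵢ,Xⱼ); the off-diagonal part of the true-score variance is the same as above.
True-score variance = [2.5²·0.70 + 0.4²·0.61] + 0.74 = 4.4726 + 0.74 = 5.2126.
Reliability = 5.2126 / 7.15 = 0.729.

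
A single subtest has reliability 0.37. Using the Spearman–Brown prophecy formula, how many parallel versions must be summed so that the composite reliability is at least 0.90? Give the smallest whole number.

16

k ≥ ρ*(1−ρ₁)/(ρ₁(1−ρ*)) = 0.90·0.63 / (0.37·0.10) = 15.324.
Smallest integer k = 16.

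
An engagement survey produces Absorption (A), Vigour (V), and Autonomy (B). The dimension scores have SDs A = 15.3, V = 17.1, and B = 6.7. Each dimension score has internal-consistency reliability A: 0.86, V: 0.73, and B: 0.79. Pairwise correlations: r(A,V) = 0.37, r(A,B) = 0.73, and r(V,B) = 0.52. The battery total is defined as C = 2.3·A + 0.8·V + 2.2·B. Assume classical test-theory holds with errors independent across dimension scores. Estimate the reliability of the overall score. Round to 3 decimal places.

Var(C) = 2.3²·15.3² + 0.8²·17.1² + 2.2²·6.7² + 2·[1.84·15.3·17.1·0.37 + 5.06·15.3·6.7·0.73 + 1.76·17.1·6.7·0.52] = 1642.75 + 1323.25 = 2965.99.
Because errors are independent across components, Cov(Tᵢ,Tⱼ) = Cov(Xᵢ,Xⱼ); the off-diagonal part of the true-score variance is the same as above.
True-score variance = [2.3²·15.3²·0.86 + 0.8²·17.1²·0.73 + 2.2²·6.7²·0.79] + 1323.25 = 1373.22 + 1323.25 = 2696.47.
Reliability = 2696.47 / 2965.99 = 0.909.

0.909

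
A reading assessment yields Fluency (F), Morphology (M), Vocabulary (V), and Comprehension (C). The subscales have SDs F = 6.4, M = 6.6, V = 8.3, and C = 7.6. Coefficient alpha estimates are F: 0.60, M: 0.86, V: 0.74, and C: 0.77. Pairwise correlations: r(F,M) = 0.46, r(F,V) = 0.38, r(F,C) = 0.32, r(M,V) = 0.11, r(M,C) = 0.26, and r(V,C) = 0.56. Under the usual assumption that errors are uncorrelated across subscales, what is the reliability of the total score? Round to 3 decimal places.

0.875

Var(F+M+V+C) = 6.4² + 6.6² + 8.3² + 7.6² + 2·[6.4·6.6·0.46 + 6.4·8.3·0.38 + 6.4·7.6·0.32 + 6.6·8.3·0.11 + 6.6·7.6·0.26 + 8.3·7.6·0.56] = 211.17 + 219.146 = 430.316.
Under uncorrelated errors the observed covariances equal the true-score covariances, so only the own-variance terms attenuate.
True-score variance = [6.4²·0.60 + 6.6²·0.86 + 8.3²·0.74 + 7.6²·0.77] + 219.146 = 157.491 + 219.146 = 376.637.
Reliability = 376.637 / 430.316 = 0.875.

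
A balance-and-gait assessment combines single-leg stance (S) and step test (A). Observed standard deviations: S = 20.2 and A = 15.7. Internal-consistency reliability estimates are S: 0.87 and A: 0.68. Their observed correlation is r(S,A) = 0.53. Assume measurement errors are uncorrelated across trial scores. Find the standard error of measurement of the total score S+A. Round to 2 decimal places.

Var(total) = 654.53 + 336.168 = 990.698.
True-score variance = 522.608 + 336.168 = 858.776, so reliability = 0.8668.
Error variance = 990.698 − 858.776 = 131.922; SEM = √131.922 = 11.49.

11.49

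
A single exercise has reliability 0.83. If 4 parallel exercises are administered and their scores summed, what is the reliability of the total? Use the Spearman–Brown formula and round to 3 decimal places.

0.951

ρ_k = kρ / (1 + (k−1)ρ) = 4·0.83 / (1 + 3·0.83) = 3.320 / 3.490 = 0.951.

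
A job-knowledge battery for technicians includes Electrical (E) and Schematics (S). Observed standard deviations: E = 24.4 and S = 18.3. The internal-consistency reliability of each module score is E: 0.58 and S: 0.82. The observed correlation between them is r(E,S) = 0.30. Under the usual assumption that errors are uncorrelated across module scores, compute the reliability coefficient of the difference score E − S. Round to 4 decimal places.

0.5315

Var(E−S) = 24.4² + 18.3² − 2·24.4·18.3·0.30 = 930.25 − 267.912 = 662.338.
With uncorrelated errors the cross-covariances are all true-score covariance, so they carry over unchanged; only the diagonal terms shrink to ρᵢσᵢ².
True-score variance = [24.4²·0.58 + 18.3²·0.82] − 267.912 = 619.919 − 267.912 = 352.007.
Reliability = 352.007 / 662.338 = 0.5315.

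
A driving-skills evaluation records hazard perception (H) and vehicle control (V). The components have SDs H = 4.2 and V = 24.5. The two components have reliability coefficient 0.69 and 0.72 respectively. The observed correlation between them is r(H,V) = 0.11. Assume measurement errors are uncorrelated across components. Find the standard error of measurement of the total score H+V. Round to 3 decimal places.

Var(total) = 617.89 + 22.638 = 640.528.
True-score variance = 444.352 + 22.638 = 466.99, so reliability = 0.7291.
Error variance = 640.528 − 466.99 = 173.538; SEM = √173.538 = 13.173.

13.173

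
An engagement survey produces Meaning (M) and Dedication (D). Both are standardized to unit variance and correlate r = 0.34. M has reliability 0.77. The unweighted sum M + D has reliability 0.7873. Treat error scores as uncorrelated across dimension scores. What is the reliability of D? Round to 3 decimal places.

Var(M+D) = 2 + 2·0.34 = 2.680.
True-score variance = ρ_M + ρ_D + 2·0.34, so 0.7873 = (0.77 + ρ_D + 0.68) / 2.680.
ρ_D = 0.7873·2.680 − 0.77 − 0.68 = 0.660.

0.660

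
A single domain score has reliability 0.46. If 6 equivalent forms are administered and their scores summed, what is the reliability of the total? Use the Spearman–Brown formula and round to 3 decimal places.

ρ_k = kρ / (1 + (k−1)ρ) = 6·0.46 / (1 + 5·0.46) = 2.760 / 3.300 = 0.836.

0.836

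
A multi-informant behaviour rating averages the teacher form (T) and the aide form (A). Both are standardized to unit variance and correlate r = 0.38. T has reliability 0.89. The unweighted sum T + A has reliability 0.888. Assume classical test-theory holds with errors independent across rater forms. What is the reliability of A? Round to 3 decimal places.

0.801

Var(T+A) = 2 + 2·0.38 = 2.760.
True-score variance = ρ_T + ρ_A + 2·0.38, so 0.888 = (0.89 + ρ_A + 0.76) / 2.760.
ρ_A = 0.888·2.760 − 0.89 − 0.76 = 0.801.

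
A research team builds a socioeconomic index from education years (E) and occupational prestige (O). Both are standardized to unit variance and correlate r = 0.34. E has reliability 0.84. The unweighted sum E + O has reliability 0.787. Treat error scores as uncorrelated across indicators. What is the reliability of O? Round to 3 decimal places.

0.589

Var(E+O) = 2 + 2·0.34 = 2.680.
True-score variance = ρ_E + ρ_O + 2·0.34, so 0.787 = (0.84 + ρ_O + 0.68) / 2.680.
ρ_O = 0.787·2.680 − 0.84 − 0.68 = 0.589.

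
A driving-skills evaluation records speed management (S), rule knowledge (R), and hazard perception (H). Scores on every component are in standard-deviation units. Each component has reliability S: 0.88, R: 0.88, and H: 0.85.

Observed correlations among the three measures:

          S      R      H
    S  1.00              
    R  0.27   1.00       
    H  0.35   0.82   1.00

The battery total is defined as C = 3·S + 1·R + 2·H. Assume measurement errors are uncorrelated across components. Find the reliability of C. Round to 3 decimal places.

Var(C) = 3² + 1 + 2² + 2·[3·0.27 + 6·0.35 + 2·0.82] = 14 + 9.1 = 23.1.
Under uncorrelated errors the observed covariances equal the true-score covariances, so only the own-variance terms attenuate.
True-score variance = [3²·0.88 + 0.88 + 2²·0.85] + 9.1 = 12.2 + 9.1 = 21.3.
Reliability = 21.3 / 23.1 = 0.922.

0.922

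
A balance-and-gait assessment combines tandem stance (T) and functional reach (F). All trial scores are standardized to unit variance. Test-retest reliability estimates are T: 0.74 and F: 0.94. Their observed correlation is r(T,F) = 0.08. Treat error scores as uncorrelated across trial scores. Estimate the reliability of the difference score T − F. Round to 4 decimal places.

Var(T−F) = 1 + 1 − 2·0.08 = 2 − 0.16 = 1.84.
With uncorrelated errors the cross-covariances are all true-score covariance, so they carry over unchanged; only the diagonal terms shrink to ρᵢσᵢ².
True-score variance = [0.74 + 0.94] − 0.16 = 1.68 − 0.16 = 1.52.
Reliability = 1.52 / 1.84 = 0.8261.

0.8261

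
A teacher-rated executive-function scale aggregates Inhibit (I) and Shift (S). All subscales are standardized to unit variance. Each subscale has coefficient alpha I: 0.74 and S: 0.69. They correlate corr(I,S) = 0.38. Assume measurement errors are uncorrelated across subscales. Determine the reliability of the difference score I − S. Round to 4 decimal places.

Var(I−S) = 1 + 1 − 2·0.38 = 2 − 0.76 = 1.24.
With uncorrelated errors the cross-covariances are all true-score covariance, so they carry over unchanged; only the diagonal terms shrink to ρᵢσᵢ².
True-score variance = [0.74 + 0.69] − 0.76 = 1.43 − 0.76 = 0.67.
Reliability = 0.67 / 1.24 = 0.5403.

0.5403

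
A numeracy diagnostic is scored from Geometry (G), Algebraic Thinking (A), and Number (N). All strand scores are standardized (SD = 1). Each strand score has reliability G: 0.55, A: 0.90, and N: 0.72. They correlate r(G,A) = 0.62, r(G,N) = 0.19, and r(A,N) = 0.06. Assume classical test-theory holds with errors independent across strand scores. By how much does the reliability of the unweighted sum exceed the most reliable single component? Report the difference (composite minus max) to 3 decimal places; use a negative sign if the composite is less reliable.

-0.075

Var(sum) = 3 + 1.74 = 4.74; true-score variance = 2.17 + 1.74 = 3.91; composite reliability = 0.8249.
Max component reliability = 0.9000.
Difference = 0.8249 − 0.9000 = -0.075.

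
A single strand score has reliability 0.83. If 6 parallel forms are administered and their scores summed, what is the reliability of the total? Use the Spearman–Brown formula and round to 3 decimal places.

ρ_k = kρ / (1 + (k−1)ρ) = 6·0.83 / (1 + 5·0.83) = 4.980 / 5.150 = 0.967.

0.967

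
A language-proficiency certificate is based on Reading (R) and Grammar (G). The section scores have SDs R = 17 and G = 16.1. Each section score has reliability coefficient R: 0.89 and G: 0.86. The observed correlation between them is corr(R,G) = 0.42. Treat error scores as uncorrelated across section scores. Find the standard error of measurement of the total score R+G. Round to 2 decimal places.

Var(total) = 548.21 + 229.908 = 778.118.
True-score variance = 480.131 + 229.908 = 710.039, so reliability = 0.9125.
Error variance = 778.118 − 710.039 = 68.0794; SEM = √68.0794 = 8.25.

8.25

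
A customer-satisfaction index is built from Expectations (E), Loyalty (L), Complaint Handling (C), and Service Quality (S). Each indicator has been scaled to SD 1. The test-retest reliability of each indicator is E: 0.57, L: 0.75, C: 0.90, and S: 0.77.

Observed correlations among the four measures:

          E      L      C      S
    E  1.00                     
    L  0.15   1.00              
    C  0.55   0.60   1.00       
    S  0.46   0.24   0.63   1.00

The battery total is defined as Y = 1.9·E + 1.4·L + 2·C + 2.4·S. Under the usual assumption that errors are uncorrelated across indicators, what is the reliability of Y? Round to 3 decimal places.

Var(Y) = 1.9² + 1.4² + 2² + 2.4² + 2·[2.66·0.15 + 3.8·0.55 + 4.56·0.46 + 2.8·0.60 + 3.36·0.24 + 4.8·0.63] = 15.33 + 20.194 = 35.524.
Because errors are independent across components, Cov(Tᵢ,Tⱼ) = Cov(Xᵢ,Xⱼ); the off-diagonal part of the true-score variance is the same as above.
True-score variance = [1.9²·0.57 + 1.4²·0.75 + 2²·0.90 + 2.4²·0.77] + 20.194 = 11.5629 + 20.194 = 31.7569.
Reliability = 31.7569 / 35.524 = 0.894.

0.894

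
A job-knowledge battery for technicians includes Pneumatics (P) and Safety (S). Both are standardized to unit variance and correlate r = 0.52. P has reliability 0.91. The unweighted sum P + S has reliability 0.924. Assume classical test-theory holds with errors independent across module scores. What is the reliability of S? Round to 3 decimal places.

Var(P+S) = 2 + 2·0.52 = 3.040.
True-score variance = ρ_P + ρ_S + 2·0.52, so 0.924 = (0.91 + ρ_S + 1.04) / 3.040.
ρ_S = 0.924·3.040 − 0.91 − 1.04 = 0.859.

0.859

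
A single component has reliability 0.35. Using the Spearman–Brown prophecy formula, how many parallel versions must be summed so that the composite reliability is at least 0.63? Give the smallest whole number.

k ≥ ρ*(1−ρ₁)/(ρ₁(1−ρ*)) = 0.63·0.65 / (0.35·0.37) = 3.162.
Smallest integer k = 4.

4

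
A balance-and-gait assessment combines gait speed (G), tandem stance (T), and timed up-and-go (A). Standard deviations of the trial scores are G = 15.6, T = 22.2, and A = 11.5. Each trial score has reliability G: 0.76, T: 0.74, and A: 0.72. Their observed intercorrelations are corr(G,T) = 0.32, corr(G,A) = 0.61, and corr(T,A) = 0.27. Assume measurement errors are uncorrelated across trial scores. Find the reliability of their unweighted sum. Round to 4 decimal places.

0.8455

Var(G+T+A) = 15.6² + 22.2² + 11.5² + 2·[15.6·22.2·0.32 + 15.6·11.5·0.61 + 22.2·11.5·0.27] = 868.45 + 578.375 = 1446.82.
Under uncorrelated errors the observed covariances equal the true-score covariances, so only the own-variance terms attenuate.
True-score variance = [15.6²·0.76 + 22.2²·0.74 + 11.5²·0.72] + 578.375 = 644.875 + 578.375 = 1223.25.
Reliability = 1223.25 / 1446.82 = 0.8455.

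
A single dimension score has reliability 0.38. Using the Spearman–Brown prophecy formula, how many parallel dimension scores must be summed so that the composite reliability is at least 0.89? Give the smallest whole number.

k ≥ ρ*(1−ρ₁)/(ρ₁(1−ρ*)) = 0.89·0.62 / (0.38·0.11) = 13.201.
Smallest integer k = 14.

14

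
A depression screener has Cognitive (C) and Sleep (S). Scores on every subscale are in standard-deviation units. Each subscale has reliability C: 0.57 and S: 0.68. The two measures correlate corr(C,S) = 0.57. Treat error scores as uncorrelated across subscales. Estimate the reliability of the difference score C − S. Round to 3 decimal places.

Var(C−S) = 1 + 1 − 2·0.57 = 2 − 1.14 = 0.86.
With uncorrelated errors the cross-covariances are all true-score covariance, so they carry over unchanged; only the diagonal terms shrink to ρᵢσᵢ².
True-score variance = [0.57 + 0.68] − 1.14 = 1.25 − 1.14 = 0.11.
Reliability = 0.11 / 0.86 = 0.128.

0.128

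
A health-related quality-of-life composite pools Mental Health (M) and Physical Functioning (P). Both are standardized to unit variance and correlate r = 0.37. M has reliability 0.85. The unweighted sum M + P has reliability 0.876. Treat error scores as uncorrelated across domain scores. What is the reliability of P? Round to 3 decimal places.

0.810

Var(M+P) = 2 + 2·0.37 = 2.740.
True-score variance = ρ_M + ρ_P + 2·0.37, so 0.876 = (0.85 + ρ_P + 0.74) / 2.740.
ρ_P = 0.876·2.740 − 0.85 − 0.74 = 0.810.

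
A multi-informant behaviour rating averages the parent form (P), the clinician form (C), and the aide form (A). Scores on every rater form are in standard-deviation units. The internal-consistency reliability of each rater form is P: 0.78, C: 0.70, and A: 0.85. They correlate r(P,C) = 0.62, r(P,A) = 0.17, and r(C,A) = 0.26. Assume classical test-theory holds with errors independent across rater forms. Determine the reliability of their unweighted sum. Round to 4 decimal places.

Var(P+C+A) = 3 + 2·[0.62 + 0.17 + 0.26] = 3 + 2.1 = 5.1.
Because errors are independent across components, Cov(Tᵢ,Tⱼ) = Cov(Xᵢ,Xⱼ); the off-diagonal part of the true-score variance is the same as above.
True-score variance = [0.78 + 0.70 + 0.85] + 2.1 = 2.33 + 2.1 = 4.43.
Reliability = 4.43 / 5.1 = 0.8686.

0.8686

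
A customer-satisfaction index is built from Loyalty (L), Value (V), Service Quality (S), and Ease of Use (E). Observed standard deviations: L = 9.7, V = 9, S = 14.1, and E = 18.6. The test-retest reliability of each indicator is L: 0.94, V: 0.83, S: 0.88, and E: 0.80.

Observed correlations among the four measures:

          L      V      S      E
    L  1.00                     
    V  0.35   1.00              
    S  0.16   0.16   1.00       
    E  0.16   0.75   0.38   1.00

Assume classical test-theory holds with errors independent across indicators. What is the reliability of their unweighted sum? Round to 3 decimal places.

0.918

Var(L+V+S+E) = 9.7² + 9² + 14.1² + 18.6² + 2·[9.7·9·0.35 + 9.7·14.1·0.16 + 9.7·18.6·0.16 + 9·14.1·0.16 + 9·18.6·0.75 + 14.1·18.6·0.38] = 719.86 + 653.636 = 1373.5.
Because errors are independent across components, Cov(Tᵢ,Tⱼ) = Cov(Xᵢ,Xⱼ); the off-diagonal part of the true-score variance is the same as above.
True-score variance = [9.7²·0.94 + 9²·0.83 + 14.1²·0.88 + 18.6²·0.80] + 653.636 = 607.395 + 653.636 = 1261.03.
Reliability = 1261.03 / 1373.5 = 0.918.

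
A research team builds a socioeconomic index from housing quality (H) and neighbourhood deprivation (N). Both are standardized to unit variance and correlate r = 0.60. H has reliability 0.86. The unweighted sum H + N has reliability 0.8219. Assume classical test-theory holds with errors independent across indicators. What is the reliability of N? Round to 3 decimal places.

Var(H+N) = 2 + 2·0.60 = 3.200.
True-score variance = ρ_H + ρ_N + 2·0.60, so 0.8219 = (0.86 + ρ_N + 1.20) / 3.200.
ρ_N = 0.8219·3.200 − 0.86 − 1.20 = 0.570.

0.570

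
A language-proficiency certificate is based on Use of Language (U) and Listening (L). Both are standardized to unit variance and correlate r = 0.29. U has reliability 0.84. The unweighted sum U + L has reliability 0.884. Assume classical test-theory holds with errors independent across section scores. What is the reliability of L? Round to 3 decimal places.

0.861

Var(U+L) = 2 + 2·0.29 = 2.580.
True-score variance = ρ_U + ρ_L + 2·0.29, so 0.884 = (0.84 + ρ_L + 0.58) / 2.580.
ρ_L = 0.884·2.580 − 0.84 − 0.58 = 0.861.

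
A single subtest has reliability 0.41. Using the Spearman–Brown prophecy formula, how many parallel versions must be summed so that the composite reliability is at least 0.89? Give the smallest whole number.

12

k ≥ ρ*(1−ρ₁)/(ρ₁(1−ρ*)) = 0.89·0.59 / (0.41·0.11) = 11.643.
Smallest integer k = 12.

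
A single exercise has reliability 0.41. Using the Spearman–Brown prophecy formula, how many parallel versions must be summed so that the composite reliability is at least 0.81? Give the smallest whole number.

k ≥ ρ*(1−ρ₁)/(ρ₁(1−ρ*)) = 0.81·0.59 / (0.41·0.19) = 6.135.
Smallest integer k = 7.

7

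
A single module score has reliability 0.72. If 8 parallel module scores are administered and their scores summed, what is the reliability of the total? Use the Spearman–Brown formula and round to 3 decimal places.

0.954

ρ_k = kρ / (1 + (k−1)ρ) = 8·0.72 / (1 + 7·0.72) = 5.760 / 6.040 = 0.954.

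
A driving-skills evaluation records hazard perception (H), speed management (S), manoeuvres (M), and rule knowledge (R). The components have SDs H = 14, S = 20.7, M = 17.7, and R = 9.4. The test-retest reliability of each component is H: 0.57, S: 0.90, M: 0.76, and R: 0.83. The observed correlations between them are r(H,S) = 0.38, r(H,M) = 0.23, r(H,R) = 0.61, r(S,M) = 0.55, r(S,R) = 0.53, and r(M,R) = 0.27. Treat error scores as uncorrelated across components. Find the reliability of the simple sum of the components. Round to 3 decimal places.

0.902

Var(H+S+M+R) = 14² + 20.7² + 17.7² + 9.4² + 2·[14·20.7·0.38 + 14·17.7·0.23 + 14·9.4·0.61 + 20.7·17.7·0.55 + 20.7·9.4·0.53 + 17.7·9.4·0.27] = 1026.14 + 1193.92 = 2220.06.
Because errors are independent across components, Cov(Tᵢ,Tⱼ) = Cov(Xᵢ,Xⱼ); the off-diagonal part of the true-score variance is the same as above.
True-score variance = [14²·0.57 + 20.7²·0.90 + 17.7²·0.76 + 9.4²·0.83] + 1193.92 = 808.8 + 1193.92 = 2002.72.
Reliability = 2002.72 / 2220.06 = 0.902.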